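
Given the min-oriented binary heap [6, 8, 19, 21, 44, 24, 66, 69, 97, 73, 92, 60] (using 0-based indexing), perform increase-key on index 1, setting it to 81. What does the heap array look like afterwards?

[6, 21, 19, 69, 44, 24, 66, 81, 97, 73, 92, 60]

set index 1 from 8 to 81 → [6, 81, 19, 21, 44, 24, 66, 69, 97, 73, 92, 60]
81 vs smaller child 21 at index 3, swap → [6, 21, 19, 81, 44, 24, 66, 69, 97, 73, 92, 60]
81 vs smaller child 69 at index 7, swap → [6, 21, 19, 69, 44, 24, 66, 81, 97, 73, 92, 60]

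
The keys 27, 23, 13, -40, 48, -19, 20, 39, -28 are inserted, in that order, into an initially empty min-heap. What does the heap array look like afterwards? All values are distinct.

Insert 27:
  append 27 at index 0 → [27] (no swap needed)
Insert 23:
  append 23 at index 1 → [27, 23]
  23 < parent 27 at index 0, swap → [23, 27]
Insert 13:
  append 13 at index 2 → [23, 27, 13]
  13 < parent 23 at index 0, swap → [13, 27, 23]
Insert -40:
  append -40 at index 3 → [13, 27, 23, -40]
  -40 < parent 27 at index 1, swap → [13, -40, 23, 27]
  -40 < parent 13 at index 0, swap → [-40, 13, 23, 27]
Insert 48:
  append 48 at index 4 → [-40, 13, 23, 27, 48] (no swap needed)
Insert -19:
  append -19 at index 5 → [-40, 13, 23, 27, 48, -19]
  -19 < parent 23 at index 2, swap → [-40, 13, -19, 27, 48, 23]
Insert 20:
  append 20 at index 6 → [-40, 13, -19, 27, 48, 23, 20] (no swap needed)
Insert 39:
  append 39 at index 7 → [-40, 13, -19, 27, 48, 23, 20, 39] (no swap needed)
Insert -28:
  append -28 at index 8 → [-40, 13, -19, 27, 48, 23, 20, 39, -28]
  -28 < parent 27 at index 3, swap → [-40, 13, -19, -28, 48, 23, 20, 39, 27]
  -28 < parent 13 at index 1, swap → [-40, -28, -19, 13, 48, 23, 20, 39, 27]

[-40, -28, -19, 13, 48, 23, 20, 39, 27]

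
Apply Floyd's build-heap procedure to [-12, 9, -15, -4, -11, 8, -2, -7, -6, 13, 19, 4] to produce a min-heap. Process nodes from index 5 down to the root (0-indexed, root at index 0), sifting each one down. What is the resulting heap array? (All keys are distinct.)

sift down from index 5:
  8 vs only child 4 at index 11, swap → [-12, 9, -15, -4, -11, 4, -2, -7, -6, 13, 19, 8]
sift down from index 4: already satisfies heap property
sift down from index 3:
  -4 vs smaller child -7 at index 7, swap → [-12, 9, -15, -7, -11, 4, -2, -4, -6, 13, 19, 8]
sift down from index 2: already satisfies heap property
sift down from index 1:
  9 vs smaller child -11 at index 4, swap → [-12, -11, -15, -7, 9, 4, -2, -4, -6, 13, 19, 8]
sift down from index 0:
  -12 vs smaller child -15 at index 2, swap → [-15, -11, -12, -7, 9, 4, -2, -4, -6, 13, 19, 8]

[-15, -11, -12, -7, 9, 4, -2, -4, -6, 13, 19, 8]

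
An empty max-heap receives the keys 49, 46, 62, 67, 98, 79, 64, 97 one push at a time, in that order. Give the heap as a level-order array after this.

[98, 97, 79, 67, 62, 49, 64, 46]

Insert 49:
  append 49 at index 0 → [49] (no swap needed)
Insert 46:
  append 46 at index 1 → [49, 46] (no swap needed)
Insert 62:
  append 62 at index 2 → [49, 46, 62]
  62 > parent 49 at index 0, swap → [62, 46, 49]
Insert 67:
  append 67 at index 3 → [62, 46, 49, 67]
  67 > parent 46 at index 1, swap → [62, 67, 49, 46]
  67 > parent 62 at index 0, swap → [67, 62, 49, 46]
Insert 98:
  append 98 at index 4 → [67, 62, 49, 46, 98]
  98 > parent 62 at index 1, swap → [67, 98, 49, 46, 62]
  98 > parent 67 at index 0, swap → [98, 67, 49, 46, 62]
Insert 79:
  append 79 at index 5 → [98, 67, 49, 46, 62, 79]
  79 > parent 49 at index 2, swap → [98, 67, 79, 46, 62, 49]
Insert 64:
  append 64 at index 6 → [98, 67, 79, 46, 62, 49, 64] (no swap needed)
Insert 97:
  append 97 at index 7 → [98, 67, 79, 46, 62, 49, 64, 97]
  97 > parent 46 at index 3, swap → [98, 67, 79, 97, 62, 49, 64, 46]
  97 > parent 67 at index 1, swap → [98, 97, 79, 67, 62, 49, 64, 46]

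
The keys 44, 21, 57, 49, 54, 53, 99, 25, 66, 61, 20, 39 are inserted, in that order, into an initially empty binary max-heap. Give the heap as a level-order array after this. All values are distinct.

[99, 66, 57, 54, 61, 44, 53, 21, 25, 49, 20, 39]

Insert 44:
  append 44 at index 0 → [44] (no swap needed)
Insert 21:
  append 21 at index 1 → [44, 21] (no swap needed)
Insert 57:
  append 57 at index 2 → [44, 21, 57]
  57 > parent 44 at index 0, swap → [57, 21, 44]
Insert 49:
  append 49 at index 3 → [57, 21, 44, 49]
  49 > parent 21 at index 1, swap → [57, 49, 44, 21]
Insert 54:
  append 54 at index 4 → [57, 49, 44, 21, 54]
  54 > parent 49 at index 1, swap → [57, 54, 44, 21, 49]
Insert 53:
  append 53 at index 5 → [57, 54, 44, 21, 49, 53]
  53 > parent 44 at index 2, swap → [57, 54, 53, 21, 49, 44]
Insert 99:
  append 99 at index 6 → [57, 54, 53, 21, 49, 44, 99]
  99 > parent 53 at index 2, swap → [57, 54, 99, 21, 49, 44, 53]
  99 > parent 57 at index 0, swap → [99, 54, 57, 21, 49, 44, 53]
Insert 25:
  append 25 at index 7 → [99, 54, 57, 21, 49, 44, 53, 25]
  25 > parent 21 at index 3, swap → [99, 54, 57, 25, 49, 44, 53, 21]
Insert 66:
  append 66 at index 8 → [99, 54, 57, 25, 49, 44, 53, 21, 66]
  66 > parent 25 at index 3, swap → [99, 54, 57, 66, 49, 44, 53, 21, 25]
  66 > parent 54 at index 1, swap → [99, 66, 57, 54, 49, 44, 53, 21, 25]
Insert 61:
  append 61 at index 9 → [99, 66, 57, 54, 49, 44, 53, 21, 25, 61]
  61 > parent 49 at index 4, swap → [99, 66, 57, 54, 61, 44, 53, 21, 25, 49]
Insert 20:
  append 20 at index 10 → [99, 66, 57, 54, 61, 44, 53, 21, 25, 49, 20] (no swap needed)
Insert 39:
  append 39 at index 11 → [99, 66, 57, 54, 61, 44, 53, 21, 25, 49, 20, 39] (no swap needed)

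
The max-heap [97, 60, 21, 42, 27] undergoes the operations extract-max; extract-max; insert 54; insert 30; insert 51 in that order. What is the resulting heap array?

[54, 42, 51, 27, 30, 21]

extract-max → returns 97:
  remove root 97; move last element 27 to root → [27, 60, 21, 42]
  27 vs larger child 60 at index 1, swap → [60, 27, 21, 42]
  27 vs only child 42 at index 3, swap → [60, 42, 21, 27]
extract-max → returns 60:
  remove root 60; move last element 27 to root → [27, 42, 21]
  27 vs larger child 42 at index 1, swap → [42, 27, 21]
insert 54:
  append 54 at index 3 → [42, 27, 21, 54]
  54 > parent 27 at index 1, swap → [42, 54, 21, 27]
  54 > parent 42 at index 0, swap → [54, 42, 21, 27]
insert 30:
  append 30 at index 4 → [54, 42, 21, 27, 30] (no swap needed)
insert 51:
  append 51 at index 5 → [54, 42, 21, 27, 30, 51]
  51 > parent 21 at index 2, swap → [54, 42, 51, 27, 30, 21]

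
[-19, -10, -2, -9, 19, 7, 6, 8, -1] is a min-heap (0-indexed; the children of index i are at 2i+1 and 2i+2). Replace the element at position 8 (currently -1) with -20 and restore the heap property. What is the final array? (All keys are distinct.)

set index 8 from -1 to -20 → [-19, -10, -2, -9, 19, 7, 6, 8, -20]
-20 < parent -9 at index 3, swap → [-19, -10, -2, -20, 19, 7, 6, 8, -9]
-20 < parent -10 at index 1, swap → [-19, -20, -2, -10, 19, 7, 6, 8, -9]
-20 < parent -19 at index 0, swap → [-20, -19, -2, -10, 19, 7, 6, 8, -9]

[-20, -19, -2, -10, 19, 7, 6, 8, -9]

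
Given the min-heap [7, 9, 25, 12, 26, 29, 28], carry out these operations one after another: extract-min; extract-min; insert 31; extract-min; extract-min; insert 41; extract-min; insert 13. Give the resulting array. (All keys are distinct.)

[13, 28, 31, 41, 29]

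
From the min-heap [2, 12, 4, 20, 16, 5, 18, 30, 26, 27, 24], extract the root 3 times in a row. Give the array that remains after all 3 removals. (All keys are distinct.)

[12, 16, 18, 20, 26, 24, 27, 30]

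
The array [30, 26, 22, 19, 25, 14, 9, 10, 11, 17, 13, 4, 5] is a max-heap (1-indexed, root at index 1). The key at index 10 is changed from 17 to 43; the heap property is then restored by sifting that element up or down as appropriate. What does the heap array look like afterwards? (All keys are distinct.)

set index 10 from 17 to 43 → [30, 26, 22, 19, 25, 14, 9, 10, 11, 43, 13, 4, 5]
43 > parent 25 at index 5, swap → [30, 26, 22, 19, 43, 14, 9, 10, 11, 25, 13, 4, 5]
43 > parent 26 at index 2, swap → [30, 43, 22, 19, 26, 14, 9, 10, 11, 25, 13, 4, 5]
43 > parent 30 at index 1, swap → [43, 30, 22, 19, 26, 14, 9, 10, 11, 25, 13, 4, 5]

[43, 30, 22, 19, 26, 14, 9, 10, 11, 25, 13, 4, 5]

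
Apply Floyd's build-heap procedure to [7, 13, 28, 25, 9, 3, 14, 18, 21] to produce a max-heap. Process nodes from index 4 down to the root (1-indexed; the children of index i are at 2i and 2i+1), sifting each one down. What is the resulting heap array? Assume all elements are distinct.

[28, 25, 14, 21, 9, 3, 7, 18, 13]

sift down from index 4: already satisfies heap property
sift down from index 3: already satisfies heap property
sift down from index 2:
  13 vs larger child 25 at index 4, swap → [7, 25, 28, 13, 9, 3, 14, 18, 21]
  13 vs larger child 21 at index 9, swap → [7, 25, 28, 21, 9, 3, 14, 18, 13]
sift down from index 1:
  7 vs larger child 28 at index 3, swap → [28, 25, 7, 21, 9, 3, 14, 18, 13]
  7 vs larger child 14 at index 7, swap → [28, 25, 14, 21, 9, 3, 7, 18, 13]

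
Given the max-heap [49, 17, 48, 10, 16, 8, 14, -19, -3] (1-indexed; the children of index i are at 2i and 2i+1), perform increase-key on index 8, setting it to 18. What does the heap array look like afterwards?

[49, 18, 48, 17, 16, 8, 14, 10, -3]

set index 8 from -19 to 18 → [49, 17, 48, 10, 16, 8, 14, 18, -3]
18 > parent 10 at index 4, swap → [49, 17, 48, 18, 16, 8, 14, 10, -3]
18 > parent 17 at index 2, swap → [49, 18, 48, 17, 16, 8, 14, 10, -3]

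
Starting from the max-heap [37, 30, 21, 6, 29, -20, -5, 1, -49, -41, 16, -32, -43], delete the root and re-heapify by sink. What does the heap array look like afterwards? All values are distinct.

remove root 37; move last element -43 to root → [-43, 30, 21, 6, 29, -20, -5, 1, -49, -41, 16, -32]
-43 vs larger child 30 at index 1, swap → [30, -43, 21, 6, 29, -20, -5, 1, -49, -41, 16, -32]
-43 vs larger child 29 at index 4, swap → [30, 29, 21, 6, -43, -20, -5, 1, -49, -41, 16, -32]
-43 vs larger child 16 at index 10, swap → [30, 29, 21, 6, 16, -20, -5, 1, -49, -41, -43, -32]

[30, 29, 21, 6, 16, -20, -5, 1, -49, -41, -43, -32]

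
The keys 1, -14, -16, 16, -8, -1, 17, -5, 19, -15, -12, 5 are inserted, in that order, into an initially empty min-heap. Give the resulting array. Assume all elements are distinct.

[-16, -15, -14, -5, -12, -1, 17, 16, 19, 1, -8, 5]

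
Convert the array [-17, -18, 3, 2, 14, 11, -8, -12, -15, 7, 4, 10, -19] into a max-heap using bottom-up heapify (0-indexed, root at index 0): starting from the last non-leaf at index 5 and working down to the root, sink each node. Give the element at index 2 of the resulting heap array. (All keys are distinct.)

sift down from index 5: already satisfies heap property
sift down from index 4: already satisfies heap property
sift down from index 3: already satisfies heap property
sift down from index 2:
  3 vs larger child 11 at index 5, swap → [-17, -18, 11, 2, 14, 3, -8, -12, -15, 7, 4, 10, -19]
  3 vs larger child 10 at index 11, swap → [-17, -18, 11, 2, 14, 10, -8, -12, -15, 7, 4, 3, -19]
sift down from index 1:
  -18 vs larger child 14 at index 4, swap → [-17, 14, 11, 2, -18, 10, -8, -12, -15, 7, 4, 3, -19]
  -18 vs larger child 7 at index 9, swap → [-17, 14, 11, 2, 7, 10, -8, -12, -15, -18, 4, 3, -19]
sift down from index 0:
  -17 vs larger child 14 at index 1, swap → [14, -17, 11, 2, 7, 10, -8, -12, -15, -18, 4, 3, -19]
  -17 vs larger child 7 at index 4, swap → [14, 7, 11, 2, -17, 10, -8, -12, -15, -18, 4, 3, -19]
  -17 vs larger child 4 at index 10, swap → [14, 7, 11, 2, 4, 10, -8, -12, -15, -18, -17, 3, -19]
resulting array: [14, 7, 11, 2, 4, 10, -8, -12, -15, -18, -17, 3, -19]

11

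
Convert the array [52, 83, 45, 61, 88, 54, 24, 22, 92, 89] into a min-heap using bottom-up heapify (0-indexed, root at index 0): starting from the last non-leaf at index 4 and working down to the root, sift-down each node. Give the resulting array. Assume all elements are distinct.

sift down from index 4: already satisfies heap property
sift down from index 3:
  61 vs smaller child 22 at index 7, swap → [52, 83, 45, 22, 88, 54, 24, 61, 92, 89]
sift down from index 2:
  45 vs smaller child 24 at index 6, swap → [52, 83, 24, 22, 88, 54, 45, 61, 92, 89]
sift down from index 1:
  83 vs smaller child 22 at index 3, swap → [52, 22, 24, 83, 88, 54, 45, 61, 92, 89]
  83 vs smaller child 61 at index 7, swap → [52, 22, 24, 61, 88, 54, 45, 83, 92, 89]
sift down from index 0:
  52 vs smaller child 22 at index 1, swap → [22, 52, 24, 61, 88, 54, 45, 83, 92, 89]

[22, 52, 24, 61, 88, 54, 45, 83, 92, 89]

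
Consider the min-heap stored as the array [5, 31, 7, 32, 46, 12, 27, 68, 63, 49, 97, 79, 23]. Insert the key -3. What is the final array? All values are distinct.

[-3, 31, 5, 32, 46, 12, 7, 68, 63, 49, 97, 79, 23, 27]

append -3 at index 13 → [5, 31, 7, 32, 46, 12, 27, 68, 63, 49, 97, 79, 23, -3]
-3 < parent 27 at index 6, swap → [5, 31, 7, 32, 46, 12, -3, 68, 63, 49, 97, 79, 23, 27]
-3 < parent 7 at index 2, swap → [5, 31, -3, 32, 46, 12, 7, 68, 63, 49, 97, 79, 23, 27]
-3 < parent 5 at index 0, swap → [-3, 31, 5, 32, 46, 12, 7, 68, 63, 49, 97, 79, 23, 27]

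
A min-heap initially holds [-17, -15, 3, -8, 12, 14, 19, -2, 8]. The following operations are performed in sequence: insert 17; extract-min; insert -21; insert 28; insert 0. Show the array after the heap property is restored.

[-21, -15, 0, -2, -8, 3, 19, 17, 8, 12, 28, 14]

insert 17:
  append 17 at index 9 → [-17, -15, 3, -8, 12, 14, 19, -2, 8, 17] (no swap needed)
extract-min → returns -17:
  remove root -17; move last element 17 to root → [17, -15, 3, -8, 12, 14, 19, -2, 8]
  17 vs smaller child -15 at index 1, swap → [-15, 17, 3, -8, 12, 14, 19, -2, 8]
  17 vs smaller child -8 at index 3, swap → [-15, -8, 3, 17, 12, 14, 19, -2, 8]
  17 vs smaller child -2 at index 7, swap → [-15, -8, 3, -2, 12, 14, 19, 17, 8]
insert -21:
  append -21 at index 9 → [-15, -8, 3, -2, 12, 14, 19, 17, 8, -21]
  -21 < parent 12 at index 4, swap → [-15, -8, 3, -2, -21, 14, 19, 17, 8, 12]
  -21 < parent -8 at index 1, swap → [-15, -21, 3, -2, -8, 14, 19, 17, 8, 12]
  -21 < parent -15 at index 0, swap → [-21, -15, 3, -2, -8, 14, 19, 17, 8, 12]
insert 28:
  append 28 at index 10 → [-21, -15, 3, -2, -8, 14, 19, 17, 8, 12, 28] (no swap needed)
insert 0:
  append 0 at index 11 → [-21, -15, 3, -2, -8, 14, 19, 17, 8, 12, 28, 0]
  0 < parent 14 at index 5, swap → [-21, -15, 3, -2, -8, 0, 19, 17, 8, 12, 28, 14]
  0 < parent 3 at index 2, swap → [-21, -15, 0, -2, -8, 3, 19, 17, 8, 12, 28, 14]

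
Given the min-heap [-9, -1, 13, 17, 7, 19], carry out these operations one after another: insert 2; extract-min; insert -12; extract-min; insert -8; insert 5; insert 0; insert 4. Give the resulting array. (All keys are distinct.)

[-8, 0, -1, 5, 4, 19, 2, 17, 7, 13]

insert 2:
  append 2 at index 6 → [-9, -1, 13, 17, 7, 19, 2]
  2 < parent 13 at index 2, swap → [-9, -1, 2, 17, 7, 19, 13]
extract-min → returns -9:
  remove root -9; move last element 13 to root → [13, -1, 2, 17, 7, 19]
  13 vs smaller child -1 at index 1, swap → [-1, 13, 2, 17, 7, 19]
  13 vs smaller child 7 at index 4, swap → [-1, 7, 2, 17, 13, 19]
insert -12:
  append -12 at index 6 → [-1, 7, 2, 17, 13, 19, -12]
  -12 < parent 2 at index 2, swap → [-1, 7, -12, 17, 13, 19, 2]
  -12 < parent -1 at index 0, swap → [-12, 7, -1, 17, 13, 19, 2]
extract-min → returns -12:
  remove root -12; move last element 2 to root → [2, 7, -1, 17, 13, 19]
  2 vs smaller child -1 at index 2, swap → [-1, 7, 2, 17, 13, 19]
insert -8:
  append -8 at index 6 → [-1, 7, 2, 17, 13, 19, -8]
  -8 < parent 2 at index 2, swap → [-1, 7, -8, 17, 13, 19, 2]
  -8 < parent -1 at index 0, swap → [-8, 7, -1, 17, 13, 19, 2]
insert 5:
  append 5 at index 7 → [-8, 7, -1, 17, 13, 19, 2, 5]
  5 < parent 17 at index 3, swap → [-8, 7, -1, 5, 13, 19, 2, 17]
  5 < parent 7 at index 1, swap → [-8, 5, -1, 7, 13, 19, 2, 17]
insert 0:
  append 0 at index 8 → [-8, 5, -1, 7, 13, 19, 2, 17, 0]
  0 < parent 7 at index 3, swap → [-8, 5, -1, 0, 13, 19, 2, 17, 7]
  0 < parent 5 at index 1, swap → [-8, 0, -1, 5, 13, 19, 2, 17, 7]
insert 4:
  append 4 at index 9 → [-8, 0, -1, 5, 13, 19, 2, 17, 7, 4]
  4 < parent 13 at index 4, swap → [-8, 0, -1, 5, 4, 19, 2, 17, 7, 13]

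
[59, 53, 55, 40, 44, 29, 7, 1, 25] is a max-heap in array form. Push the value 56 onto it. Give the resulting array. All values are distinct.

append 56 at index 9 → [59, 53, 55, 40, 44, 29, 7, 1, 25, 56]
56 > parent 44 at index 4, swap → [59, 53, 55, 40, 56, 29, 7, 1, 25, 44]
56 > parent 53 at index 1, swap → [59, 56, 55, 40, 53, 29, 7, 1, 25, 44]

[59, 56, 55, 40, 53, 29, 7, 1, 25, 44]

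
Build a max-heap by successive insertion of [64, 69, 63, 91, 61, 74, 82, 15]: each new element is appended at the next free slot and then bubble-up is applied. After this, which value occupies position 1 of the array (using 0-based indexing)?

69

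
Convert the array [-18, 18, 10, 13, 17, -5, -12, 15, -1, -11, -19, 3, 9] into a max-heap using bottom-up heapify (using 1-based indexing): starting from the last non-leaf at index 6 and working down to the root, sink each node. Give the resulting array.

sift down from index 6:
  -5 vs larger child 9 at index 13, swap → [-18, 18, 10, 13, 17, 9, -12, 15, -1, -11, -19, 3, -5]
sift down from index 5: already satisfies heap property
sift down from index 4:
  13 vs larger child 15 at index 8, swap → [-18, 18, 10, 15, 17, 9, -12, 13, -1, -11, -19, 3, -5]
sift down from index 3: already satisfies heap property
sift down from index 2: already satisfies heap property
sift down from index 1:
  -18 vs larger child 18 at index 2, swap → [18, -18, 10, 15, 17, 9, -12, 13, -1, -11, -19, 3, -5]
  -18 vs larger child 17 at index 5, swap → [18, 17, 10, 15, -18, 9, -12, 13, -1, -11, -19, 3, -5]
  -18 vs larger child -11 at index 10, swap → [18, 17, 10, 15, -11, 9, -12, 13, -1, -18, -19, 3, -5]

[18, 17, 10, 15, -11, 9, -12, 13, -1, -18, -19, 3, -5]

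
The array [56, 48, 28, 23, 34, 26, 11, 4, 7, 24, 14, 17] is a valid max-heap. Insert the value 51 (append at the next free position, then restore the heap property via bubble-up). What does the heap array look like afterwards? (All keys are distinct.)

append 51 at index 12 → [56, 48, 28, 23, 34, 26, 11, 4, 7, 24, 14, 17, 51]
51 > parent 26 at index 5, swap → [56, 48, 28, 23, 34, 51, 11, 4, 7, 24, 14, 17, 26]
51 > parent 28 at index 2, swap → [56, 48, 51, 23, 34, 28, 11, 4, 7, 24, 14, 17, 26]

[56, 48, 51, 23, 34, 28, 11, 4, 7, 24, 14, 17, 26]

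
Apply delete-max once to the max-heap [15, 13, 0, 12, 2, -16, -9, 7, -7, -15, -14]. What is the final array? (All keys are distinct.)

[13, 12, 0, 7, 2, -16, -9, -14, -7, -15]

remove root 15; move last element -14 to root → [-14, 13, 0, 12, 2, -16, -9, 7, -7, -15]
-14 vs larger child 13 at index 1, swap → [13, -14, 0, 12, 2, -16, -9, 7, -7, -15]
-14 vs larger child 12 at index 3, swap → [13, 12, 0, -14, 2, -16, -9, 7, -7, -15]
-14 vs larger child 7 at index 7, swap → [13, 12, 0, 7, 2, -16, -9, -14, -7, -15]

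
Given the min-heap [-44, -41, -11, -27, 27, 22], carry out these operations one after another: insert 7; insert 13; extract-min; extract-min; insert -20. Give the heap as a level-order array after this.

[-27, 7, -20, 13, 27, 22, -11]

insert 7:
  append 7 at index 6 → [-44, -41, -11, -27, 27, 22, 7] (no swap needed)
insert 13:
  append 13 at index 7 → [-44, -41, -11, -27, 27, 22, 7, 13] (no swap needed)
extract-min → returns -44:
  remove root -44; move last element 13 to root → [13, -41, -11, -27, 27, 22, 7]
  13 vs smaller child -41 at index 1, swap → [-41, 13, -11, -27, 27, 22, 7]
  13 vs smaller child -27 at index 3, swap → [-41, -27, -11, 13, 27, 22, 7]
extract-min → returns -41:
  remove root -41; move last element 7 to root → [7, -27, -11, 13, 27, 22]
  7 vs smaller child -27 at index 1, swap → [-27, 7, -11, 13, 27, 22]
insert -20:
  append -20 at index 6 → [-27, 7, -11, 13, 27, 22, -20]
  -20 < parent -11 at index 2, swap → [-27, 7, -20, 13, 27, 22, -11]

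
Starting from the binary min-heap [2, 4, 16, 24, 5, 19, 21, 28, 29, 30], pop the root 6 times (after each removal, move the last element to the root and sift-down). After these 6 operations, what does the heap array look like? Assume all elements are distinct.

[24, 28, 29, 30]

extract-min #1 returns 2:
  remove root 2; move last element 30 to root → [30, 4, 16, 24, 5, 19, 21, 28, 29]
  30 vs smaller child 4 at index 1, swap → [4, 30, 16, 24, 5, 19, 21, 28, 29]
  30 vs smaller child 5 at index 4, swap → [4, 5, 16, 24, 30, 19, 21, 28, 29]
extract-min #2 returns 4:
  remove root 4; move last element 29 to root → [29, 5, 16, 24, 30, 19, 21, 28]
  29 vs smaller child 5 at index 1, swap → [5, 29, 16, 24, 30, 19, 21, 28]
  29 vs smaller child 24 at index 3, swap → [5, 24, 16, 29, 30, 19, 21, 28]
  29 vs only child 28 at index 7, swap → [5, 24, 16, 28, 30, 19, 21, 29]
extract-min #3 returns 5:
  remove root 5; move last element 29 to root → [29, 24, 16, 28, 30, 19, 21]
  29 vs smaller child 16 at index 2, swap → [16, 24, 29, 28, 30, 19, 21]
  29 vs smaller child 19 at index 5, swap → [16, 24, 19, 28, 30, 29, 21]
extract-min #4 returns 16:
  remove root 16; move last element 21 to root → [21, 24, 19, 28, 30, 29]
  21 vs smaller child 19 at index 2, swap → [19, 24, 21, 28, 30, 29]
extract-min #5 returns 19:
  remove root 19; move last element 29 to root → [29, 24, 21, 28, 30]
  29 vs smaller child 21 at index 2, swap → [21, 24, 29, 28, 30]
extract-min #6 returns 21:
  remove root 21; move last element 30 to root → [30, 24, 29, 28]
  30 vs smaller child 24 at index 1, swap → [24, 30, 29, 28]
  30 vs only child 28 at index 3, swap → [24, 28, 29, 30]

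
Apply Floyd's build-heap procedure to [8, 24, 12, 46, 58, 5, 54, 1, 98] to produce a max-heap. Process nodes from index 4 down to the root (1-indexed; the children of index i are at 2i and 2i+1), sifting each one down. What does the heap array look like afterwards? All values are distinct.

[98, 58, 54, 46, 8, 5, 12, 1, 24]

sift down from index 4:
  46 vs larger child 98 at index 9, swap → [8, 24, 12, 98, 58, 5, 54, 1, 46]
sift down from index 3:
  12 vs larger child 54 at index 7, swap → [8, 24, 54, 98, 58, 5, 12, 1, 46]
sift down from index 2:
  24 vs larger child 98 at index 4, swap → [8, 98, 54, 24, 58, 5, 12, 1, 46]
  24 vs larger child 46 at index 9, swap → [8, 98, 54, 46, 58, 5, 12, 1, 24]
sift down from index 1:
  8 vs larger child 98 at index 2, swap → [98, 8, 54, 46, 58, 5, 12, 1, 24]
  8 vs larger child 58 at index 5, swap → [98, 58, 54, 46, 8, 5, 12, 1, 24]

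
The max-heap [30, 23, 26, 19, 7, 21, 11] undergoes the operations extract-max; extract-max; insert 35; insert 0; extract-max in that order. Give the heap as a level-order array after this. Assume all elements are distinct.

extract-max → returns 30:
  remove root 30; move last element 11 to root → [11, 23, 26, 19, 7, 21]
  11 vs larger child 26 at index 2, swap → [26, 23, 11, 19, 7, 21]
  11 vs only child 21 at index 5, swap → [26, 23, 21, 19, 7, 11]
extract-max → returns 26:
  remove root 26; move last element 11 to root → [11, 23, 21, 19, 7]
  11 vs larger child 23 at index 1, swap → [23, 11, 21, 19, 7]
  11 vs larger child 19 at index 3, swap → [23, 19, 21, 11, 7]
insert 35:
  append 35 at index 5 → [23, 19, 21, 11, 7, 35]
  35 > parent 21 at index 2, swap → [23, 19, 35, 11, 7, 21]
  35 > parent 23 at index 0, swap → [35, 19, 23, 11, 7, 21]
insert 0:
  append 0 at index 6 → [35, 19, 23, 11, 7, 21, 0] (no swap needed)
extract-max → returns 35:
  remove root 35; move last element 0 to root → [0, 19, 23, 11, 7, 21]
  0 vs larger child 23 at index 2, swap → [23, 19, 0, 11, 7, 21]
  0 vs only child 21 at index 5, swap → [23, 19, 21, 11, 7, 0]

[23, 19, 21, 11, 7, 0]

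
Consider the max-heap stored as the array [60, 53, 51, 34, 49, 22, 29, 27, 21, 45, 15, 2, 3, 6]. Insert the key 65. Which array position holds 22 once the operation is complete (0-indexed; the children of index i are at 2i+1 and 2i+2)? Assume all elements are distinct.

5

append 65 at index 14 → [60, 53, 51, 34, 49, 22, 29, 27, 21, 45, 15, 2, 3, 6, 65]
65 > parent 29 at index 6, swap → [60, 53, 51, 34, 49, 22, 65, 27, 21, 45, 15, 2, 3, 6, 29]
65 > parent 51 at index 2, swap → [60, 53, 65, 34, 49, 22, 51, 27, 21, 45, 15, 2, 3, 6, 29]
65 > parent 60 at index 0, swap → [65, 53, 60, 34, 49, 22, 51, 27, 21, 45, 15, 2, 3, 6, 29]
resulting array: [65, 53, 60, 34, 49, 22, 51, 27, 21, 45, 15, 2, 3, 6, 29]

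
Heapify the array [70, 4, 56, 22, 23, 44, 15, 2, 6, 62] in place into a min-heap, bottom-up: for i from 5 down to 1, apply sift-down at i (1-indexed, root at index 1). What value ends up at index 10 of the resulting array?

62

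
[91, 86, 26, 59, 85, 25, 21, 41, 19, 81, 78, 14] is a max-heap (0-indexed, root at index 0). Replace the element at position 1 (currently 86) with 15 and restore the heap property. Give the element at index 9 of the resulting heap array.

set index 1 from 86 to 15 → [91, 15, 26, 59, 85, 25, 21, 41, 19, 81, 78, 14]
15 vs larger child 85 at index 4, swap → [91, 85, 26, 59, 15, 25, 21, 41, 19, 81, 78, 14]
15 vs larger child 81 at index 9, swap → [91, 85, 26, 59, 81, 25, 21, 41, 19, 15, 78, 14]
resulting array: [91, 85, 26, 59, 81, 25, 21, 41, 19, 15, 78, 14]

15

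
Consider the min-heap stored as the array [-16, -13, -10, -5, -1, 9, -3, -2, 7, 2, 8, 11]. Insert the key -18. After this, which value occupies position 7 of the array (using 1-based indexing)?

-3

append -18 at index 13 → [-16, -13, -10, -5, -1, 9, -3, -2, 7, 2, 8, 11, -18]
-18 < parent 9 at index 6, swap → [-16, -13, -10, -5, -1, -18, -3, -2, 7, 2, 8, 11, 9]
-18 < parent -10 at index 3, swap → [-16, -13, -18, -5, -1, -10, -3, -2, 7, 2, 8, 11, 9]
-18 < parent -16 at index 1, swap → [-18, -13, -16, -5, -1, -10, -3, -2, 7, 2, 8, 11, 9]
resulting array: [-18, -13, -16, -5, -1, -10, -3, -2, 7, 2, 8, 11, 9]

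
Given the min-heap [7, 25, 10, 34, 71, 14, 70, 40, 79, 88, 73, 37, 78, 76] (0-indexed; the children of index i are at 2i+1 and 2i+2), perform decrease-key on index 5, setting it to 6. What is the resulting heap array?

set index 5 from 14 to 6 → [7, 25, 10, 34, 71, 6, 70, 40, 79, 88, 73, 37, 78, 76]
6 < parent 10 at index 2, swap → [7, 25, 6, 34, 71, 10, 70, 40, 79, 88, 73, 37, 78, 76]
6 < parent 7 at index 0, swap → [6, 25, 7, 34, 71, 10, 70, 40, 79, 88, 73, 37, 78, 76]

[6, 25, 7, 34, 71, 10, 70, 40, 79, 88, 73, 37, 78, 76]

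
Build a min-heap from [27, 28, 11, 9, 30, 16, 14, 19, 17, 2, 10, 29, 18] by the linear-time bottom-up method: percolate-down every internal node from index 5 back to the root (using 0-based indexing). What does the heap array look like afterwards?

sift down from index 5: already satisfies heap property
sift down from index 4:
  30 vs smaller child 2 at index 9, swap → [27, 28, 11, 9, 2, 16, 14, 19, 17, 30, 10, 29, 18]
sift down from index 3: already satisfies heap property
sift down from index 2: already satisfies heap property
sift down from index 1:
  28 vs smaller child 2 at index 4, swap → [27, 2, 11, 9, 28, 16, 14, 19, 17, 30, 10, 29, 18]
  28 vs smaller child 10 at index 10, swap → [27, 2, 11, 9, 10, 16, 14, 19, 17, 30, 28, 29, 18]
sift down from index 0:
  27 vs smaller child 2 at index 1, swap → [2, 27, 11, 9, 10, 16, 14, 19, 17, 30, 28, 29, 18]
  27 vs smaller child 9 at index 3, swap → [2, 9, 11, 27, 10, 16, 14, 19, 17, 30, 28, 29, 18]
  27 vs smaller child 17 at index 8, swap → [2, 9, 11, 17, 10, 16, 14, 19, 27, 30, 28, 29, 18]

[2, 9, 11, 17, 10, 16, 14, 19, 27, 30, 28, 29, 18]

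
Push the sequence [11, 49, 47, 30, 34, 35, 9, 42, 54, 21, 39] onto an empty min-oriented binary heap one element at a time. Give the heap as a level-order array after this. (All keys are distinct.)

[9, 21, 11, 42, 30, 47, 35, 49, 54, 34, 39]

Insert 11:
  append 11 at index 0 → [11] (no swap needed)
Insert 49:
  append 49 at index 1 → [11, 49] (no swap needed)
Insert 47:
  append 47 at index 2 → [11, 49, 47] (no swap needed)
Insert 30:
  append 30 at index 3 → [11, 49, 47, 30]
  30 < parent 49 at index 1, swap → [11, 30, 47, 49]
Insert 34:
  append 34 at index 4 → [11, 30, 47, 49, 34] (no swap needed)
Insert 35:
  append 35 at index 5 → [11, 30, 47, 49, 34, 35]
  35 < parent 47 at index 2, swap → [11, 30, 35, 49, 34, 47]
Insert 9:
  append 9 at index 6 → [11, 30, 35, 49, 34, 47, 9]
  9 < parent 35 at index 2, swap → [11, 30, 9, 49, 34, 47, 35]
  9 < parent 11 at index 0, swap → [9, 30, 11, 49, 34, 47, 35]
Insert 42:
  append 42 at index 7 → [9, 30, 11, 49, 34, 47, 35, 42]
  42 < parent 49 at index 3, swap → [9, 30, 11, 42, 34, 47, 35, 49]
Insert 54:
  append 54 at index 8 → [9, 30, 11, 42, 34, 47, 35, 49, 54] (no swap needed)
Insert 21:
  append 21 at index 9 → [9, 30, 11, 42, 34, 47, 35, 49, 54, 21]
  21 < parent 34 at index 4, swap → [9, 30, 11, 42, 21, 47, 35, 49, 54, 34]
  21 < parent 30 at index 1, swap → [9, 21, 11, 42, 30, 47, 35, 49, 54, 34]
Insert 39:
  append 39 at index 10 → [9, 21, 11, 42, 30, 47, 35, 49, 54, 34, 39] (no swap needed)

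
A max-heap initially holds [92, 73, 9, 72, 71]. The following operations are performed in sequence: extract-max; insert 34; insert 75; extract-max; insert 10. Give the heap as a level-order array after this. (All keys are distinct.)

[73, 72, 10, 71, 34, 9]

extract-max → returns 92:
  remove root 92; move last element 71 to root → [71, 73, 9, 72]
  71 vs larger child 73 at index 1, swap → [73, 71, 9, 72]
  71 vs only child 72 at index 3, swap → [73, 72, 9, 71]
insert 34:
  append 34 at index 4 → [73, 72, 9, 71, 34] (no swap needed)
insert 75:
  append 75 at index 5 → [73, 72, 9, 71, 34, 75]
  75 > parent 9 at index 2, swap → [73, 72, 75, 71, 34, 9]
  75 > parent 73 at index 0, swap → [75, 72, 73, 71, 34, 9]
extract-max → returns 75:
  remove root 75; move last element 9 to root → [9, 72, 73, 71, 34]
  9 vs larger child 73 at index 2, swap → [73, 72, 9, 71, 34]
insert 10:
  append 10 at index 5 → [73, 72, 9, 71, 34, 10]
  10 > parent 9 at index 2, swap → [73, 72, 10, 71, 34, 9]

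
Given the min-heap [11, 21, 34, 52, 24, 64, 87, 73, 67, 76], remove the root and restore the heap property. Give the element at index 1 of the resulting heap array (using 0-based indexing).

24

remove root 11; move last element 76 to root → [76, 21, 34, 52, 24, 64, 87, 73, 67]
76 vs smaller child 21 at index 1, swap → [21, 76, 34, 52, 24, 64, 87, 73, 67]
76 vs smaller child 24 at index 4, swap → [21, 24, 34, 52, 76, 64, 87, 73, 67]
resulting array: [21, 24, 34, 52, 76, 64, 87, 73, 67]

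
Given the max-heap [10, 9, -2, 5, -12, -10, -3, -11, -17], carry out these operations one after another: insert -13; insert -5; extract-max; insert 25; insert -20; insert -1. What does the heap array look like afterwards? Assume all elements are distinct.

[25, 9, -1, -11, 5, -2, -3, -12, -17, -13, -5, -20, -10]

insert -13:
  append -13 at index 9 → [10, 9, -2, 5, -12, -10, -3, -11, -17, -13] (no swap needed)
insert -5:
  append -5 at index 10 → [10, 9, -2, 5, -12, -10, -3, -11, -17, -13, -5]
  -5 > parent -12 at index 4, swap → [10, 9, -2, 5, -5, -10, -3, -11, -17, -13, -12]
extract-max → returns 10:
  remove root 10; move last element -12 to root → [-12, 9, -2, 5, -5, -10, -3, -11, -17, -13]
  -12 vs larger child 9 at index 1, swap → [9, -12, -2, 5, -5, -10, -3, -11, -17, -13]
  -12 vs larger child 5 at index 3, swap → [9, 5, -2, -12, -5, -10, -3, -11, -17, -13]
  -12 vs larger child -11 at index 7, swap → [9, 5, -2, -11, -5, -10, -3, -12, -17, -13]
insert 25:
  append 25 at index 10 → [9, 5, -2, -11, -5, -10, -3, -12, -17, -13, 25]
  25 > parent -5 at index 4, swap → [9, 5, -2, -11, 25, -10, -3, -12, -17, -13, -5]
  25 > parent 5 at index 1, swap → [9, 25, -2, -11, 5, -10, -3, -12, -17, -13, -5]
  25 > parent 9 at index 0, swap → [25, 9, -2, -11, 5, -10, -3, -12, -17, -13, -5]
insert -20:
  append -20 at index 11 → [25, 9, -2, -11, 5, -10, -3, -12, -17, -13, -5, -20] (no swap needed)
insert -1:
  append -1 at index 12 → [25, 9, -2, -11, 5, -10, -3, -12, -17, -13, -5, -20, -1]
  -1 > parent -10 at index 5, swap → [25, 9, -2, -11, 5, -1, -3, -12, -17, -13, -5, -20, -10]
  -1 > parent -2 at index 2, swap → [25, 9, -1, -11, 5, -2, -3, -12, -17, -13, -5, -20, -10]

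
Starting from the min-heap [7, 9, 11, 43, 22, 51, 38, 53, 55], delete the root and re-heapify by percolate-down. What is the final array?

[9, 22, 11, 43, 55, 51, 38, 53]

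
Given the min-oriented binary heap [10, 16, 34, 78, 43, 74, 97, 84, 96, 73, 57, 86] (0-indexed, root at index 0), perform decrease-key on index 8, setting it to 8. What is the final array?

set index 8 from 96 to 8 → [10, 16, 34, 78, 43, 74, 97, 84, 8, 73, 57, 86]
8 < parent 78 at index 3, swap → [10, 16, 34, 8, 43, 74, 97, 84, 78, 73, 57, 86]
8 < parent 16 at index 1, swap → [10, 8, 34, 16, 43, 74, 97, 84, 78, 73, 57, 86]
8 < parent 10 at index 0, swap → [8, 10, 34, 16, 43, 74, 97, 84, 78, 73, 57, 86]

[8, 10, 34, 16, 43, 74, 97, 84, 78, 73, 57, 86]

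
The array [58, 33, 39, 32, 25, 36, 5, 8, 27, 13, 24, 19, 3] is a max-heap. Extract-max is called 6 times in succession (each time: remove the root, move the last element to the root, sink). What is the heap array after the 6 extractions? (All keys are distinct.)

extract-max #1 returns 58:
  remove root 58; move last element 3 to root → [3, 33, 39, 32, 25, 36, 5, 8, 27, 13, 24, 19]
  3 vs larger child 39 at index 2, swap → [39, 33, 3, 32, 25, 36, 5, 8, 27, 13, 24, 19]
  3 vs larger child 36 at index 5, swap → [39, 33, 36, 32, 25, 3, 5, 8, 27, 13, 24, 19]
  3 vs only child 19 at index 11, swap → [39, 33, 36, 32, 25, 19, 5, 8, 27, 13, 24, 3]
extract-max #2 returns 39:
  remove root 39; move last element 3 to root → [3, 33, 36, 32, 25, 19, 5, 8, 27, 13, 24]
  3 vs larger child 36 at index 2, swap → [36, 33, 3, 32, 25, 19, 5, 8, 27, 13, 24]
  3 vs larger child 19 at index 5, swap → [36, 33, 19, 32, 25, 3, 5, 8, 27, 13, 24]
extract-max #3 returns 36:
  remove root 36; move last element 24 to root → [24, 33, 19, 32, 25, 3, 5, 8, 27, 13]
  24 vs larger child 33 at index 1, swap → [33, 24, 19, 32, 25, 3, 5, 8, 27, 13]
  24 vs larger child 32 at index 3, swap → [33, 32, 19, 24, 25, 3, 5, 8, 27, 13]
  24 vs larger child 27 at index 8, swap → [33, 32, 19, 27, 25, 3, 5, 8, 24, 13]
extract-max #4 returns 33:
  remove root 33; move last element 13 to root → [13, 32, 19, 27, 25, 3, 5, 8, 24]
  13 vs larger child 32 at index 1, swap → [32, 13, 19, 27, 25, 3, 5, 8, 24]
  13 vs larger child 27 at index 3, swap → [32, 27, 19, 13, 25, 3, 5, 8, 24]
  13 vs larger child 24 at index 8, swap → [32, 27, 19, 24, 25, 3, 5, 8, 13]
extract-max #5 returns 32:
  remove root 32; move last element 13 to root → [13, 27, 19, 24, 25, 3, 5, 8]
  13 vs larger child 27 at index 1, swap → [27, 13, 19, 24, 25, 3, 5, 8]
  13 vs larger child 25 at index 4, swap → [27, 25, 19, 24, 13, 3, 5, 8]
extract-max #6 returns 27:
  remove root 27; move last element 8 to root → [8, 25, 19, 24, 13, 3, 5]
  8 vs larger child 25 at index 1, swap → [25, 8, 19, 24, 13, 3, 5]
  8 vs larger child 24 at index 3, swap → [25, 24, 19, 8, 13, 3, 5]

[25, 24, 19, 8, 13, 3, 5]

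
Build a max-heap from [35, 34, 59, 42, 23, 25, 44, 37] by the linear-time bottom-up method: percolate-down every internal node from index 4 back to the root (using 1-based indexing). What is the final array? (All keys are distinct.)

[59, 42, 44, 37, 23, 25, 35, 34]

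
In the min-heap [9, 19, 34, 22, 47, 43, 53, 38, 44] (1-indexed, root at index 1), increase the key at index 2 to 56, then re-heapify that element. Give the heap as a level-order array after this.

set index 2 from 19 to 56 → [9, 56, 34, 22, 47, 43, 53, 38, 44]
56 vs smaller child 22 at index 4, swap → [9, 22, 34, 56, 47, 43, 53, 38, 44]
56 vs smaller child 38 at index 8, swap → [9, 22, 34, 38, 47, 43, 53, 56, 44]

[9, 22, 34, 38, 47, 43, 53, 56, 44]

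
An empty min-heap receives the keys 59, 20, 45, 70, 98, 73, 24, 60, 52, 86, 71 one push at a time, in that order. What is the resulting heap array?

[20, 52, 24, 59, 71, 73, 45, 70, 60, 98, 86]

Insert 59:
  append 59 at index 0 → [59] (no swap needed)
Insert 20:
  append 20 at index 1 → [59, 20]
  20 < parent 59 at index 0, swap → [20, 59]
Insert 45:
  append 45 at index 2 → [20, 59, 45] (no swap needed)
Insert 70:
  append 70 at index 3 → [20, 59, 45, 70] (no swap needed)
Insert 98:
  append 98 at index 4 → [20, 59, 45, 70, 98] (no swap needed)
Insert 73:
  append 73 at index 5 → [20, 59, 45, 70, 98, 73] (no swap needed)
Insert 24:
  append 24 at index 6 → [20, 59, 45, 70, 98, 73, 24]
  24 < parent 45 at index 2, swap → [20, 59, 24, 70, 98, 73, 45]
Insert 60:
  append 60 at index 7 → [20, 59, 24, 70, 98, 73, 45, 60]
  60 < parent 70 at index 3, swap → [20, 59, 24, 60, 98, 73, 45, 70]
Insert 52:
  append 52 at index 8 → [20, 59, 24, 60, 98, 73, 45, 70, 52]
  52 < parent 60 at index 3, swap → [20, 59, 24, 52, 98, 73, 45, 70, 60]
  52 < parent 59 at index 1, swap → [20, 52, 24, 59, 98, 73, 45, 70, 60]
Insert 86:
  append 86 at index 9 → [20, 52, 24, 59, 98, 73, 45, 70, 60, 86]
  86 < parent 98 at index 4, swap → [20, 52, 24, 59, 86, 73, 45, 70, 60, 98]
Insert 71:
  append 71 at index 10 → [20, 52, 24, 59, 86, 73, 45, 70, 60, 98, 71]
  71 < parent 86 at index 4, swap → [20, 52, 24, 59, 71, 73, 45, 70, 60, 98, 86]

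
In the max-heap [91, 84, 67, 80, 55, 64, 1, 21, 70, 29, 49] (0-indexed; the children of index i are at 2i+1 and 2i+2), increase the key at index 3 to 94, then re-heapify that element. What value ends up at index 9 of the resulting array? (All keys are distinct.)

29

set index 3 from 80 to 94 → [91, 84, 67, 94, 55, 64, 1, 21, 70, 29, 49]
94 > parent 84 at index 1, swap → [91, 94, 67, 84, 55, 64, 1, 21, 70, 29, 49]
94 > parent 91 at index 0, swap → [94, 91, 67, 84, 55, 64, 1, 21, 70, 29, 49]
resulting array: [94, 91, 67, 84, 55, 64, 1, 21, 70, 29, 49]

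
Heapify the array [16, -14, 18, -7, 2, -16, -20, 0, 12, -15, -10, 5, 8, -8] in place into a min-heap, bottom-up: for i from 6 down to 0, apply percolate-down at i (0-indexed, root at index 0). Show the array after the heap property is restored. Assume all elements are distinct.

[-20, -15, -16, -7, -14, 5, -8, 0, 12, 2, -10, 16, 8, 18]

sift down from index 6: already satisfies heap property
sift down from index 5: already satisfies heap property
sift down from index 4:
  2 vs smaller child -15 at index 9, swap → [16, -14, 18, -7, -15, -16, -20, 0, 12, 2, -10, 5, 8, -8]
sift down from index 3: already satisfies heap property
sift down from index 2:
  18 vs smaller child -20 at index 6, swap → [16, -14, -20, -7, -15, -16, 18, 0, 12, 2, -10, 5, 8, -8]
  18 vs only child -8 at index 13, swap → [16, -14, -20, -7, -15, -16, -8, 0, 12, 2, -10, 5, 8, 18]
sift down from index 1:
  -14 vs smaller child -15 at index 4, swap → [16, -15, -20, -7, -14, -16, -8, 0, 12, 2, -10, 5, 8, 18]
sift down from index 0:
  16 vs smaller child -20 at index 2, swap → [-20, -15, 16, -7, -14, -16, -8, 0, 12, 2, -10, 5, 8, 18]
  16 vs smaller child -16 at index 5, swap → [-20, -15, -16, -7, -14, 16, -8, 0, 12, 2, -10, 5, 8, 18]
  16 vs smaller child 5 at index 11, swap → [-20, -15, -16, -7, -14, 5, -8, 0, 12, 2, -10, 16, 8, 18]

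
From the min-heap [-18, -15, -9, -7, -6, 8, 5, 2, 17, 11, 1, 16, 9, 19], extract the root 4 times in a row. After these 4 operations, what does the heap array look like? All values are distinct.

[-6, 1, 5, 2, 11, 8, 9, 19, 17, 16]

extract-min #1 returns -18:
  remove root -18; move last element 19 to root → [19, -15, -9, -7, -6, 8, 5, 2, 17, 11, 1, 16, 9]
  19 vs smaller child -15 at index 1, swap → [-15, 19, -9, -7, -6, 8, 5, 2, 17, 11, 1, 16, 9]
  19 vs smaller child -7 at index 3, swap → [-15, -7, -9, 19, -6, 8, 5, 2, 17, 11, 1, 16, 9]
  19 vs smaller child 2 at index 7, swap → [-15, -7, -9, 2, -6, 8, 5, 19, 17, 11, 1, 16, 9]
extract-min #2 returns -15:
  remove root -15; move last element 9 to root → [9, -7, -9, 2, -6, 8, 5, 19, 17, 11, 1, 16]
  9 vs smaller child -9 at index 2, swap → [-9, -7, 9, 2, -6, 8, 5, 19, 17, 11, 1, 16]
  9 vs smaller child 5 at index 6, swap → [-9, -7, 5, 2, -6, 8, 9, 19, 17, 11, 1, 16]
extract-min #3 returns -9:
  remove root -9; move last element 16 to root → [16, -7, 5, 2, -6, 8, 9, 19, 17, 11, 1]
  16 vs smaller child -7 at index 1, swap → [-7, 16, 5, 2, -6, 8, 9, 19, 17, 11, 1]
  16 vs smaller child -6 at index 4, swap → [-7, -6, 5, 2, 16, 8, 9, 19, 17, 11, 1]
  16 vs smaller child 1 at index 10, swap → [-7, -6, 5, 2, 1, 8, 9, 19, 17, 11, 16]
extract-min #4 returns -7:
  remove root -7; move last element 16 to root → [16, -6, 5, 2, 1, 8, 9, 19, 17, 11]
  16 vs smaller child -6 at index 1, swap → [-6, 16, 5, 2, 1, 8, 9, 19, 17, 11]
  16 vs smaller child 1 at index 4, swap → [-6, 1, 5, 2, 16, 8, 9, 19, 17, 11]
  16 vs only child 11 at index 9, swap → [-6, 1, 5, 2, 11, 8, 9, 19, 17, 16]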